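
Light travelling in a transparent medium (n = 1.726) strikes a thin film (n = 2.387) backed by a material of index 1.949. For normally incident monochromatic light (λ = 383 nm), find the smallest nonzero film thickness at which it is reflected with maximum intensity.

40.1 nm

At the upper boundary (n = 1.726 to n = 2.387) the reflected ray undergoes a half-wave phase shift.
Bottom surface (2.387 → 1.949): reflection off a lower-index medium gives no phase shift.
The two reflections differ by half a wavelength.
With one net inversion, constructive interference in reflection requires 2 n t = (m + ½) λ.
Minimum at m = 0: t = λ / (4 n) = 383 / (4 × 2.387) = 40.1 nm.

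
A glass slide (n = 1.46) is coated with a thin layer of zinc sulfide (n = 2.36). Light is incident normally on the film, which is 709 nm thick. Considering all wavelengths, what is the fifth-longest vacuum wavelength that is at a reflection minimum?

At the upper boundary (n = 1.0 to n = 2.36) the reflected ray undergoes a half-wave phase shift.
At the lower boundary (n = 2.36 to n = 1.46) the reflected ray undergoes no phase shift.
The two reflections differ by half a wavelength.
So the condition for destructive reflection is 2 n t = m λ.
λ = 2 n t / m. The fifth-longest wavelength is m = 5: λ = 2 × 2.36 × 709 / 5.00 = 669 nm.

669 nm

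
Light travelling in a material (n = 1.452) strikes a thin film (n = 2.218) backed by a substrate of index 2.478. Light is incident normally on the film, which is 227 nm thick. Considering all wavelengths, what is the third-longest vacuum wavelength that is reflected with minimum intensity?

403 nm

Ray reflecting at the top interface goes from n = 1.452 toward n = 2.218: a half-wave phase shift.
At the lower boundary (n = 2.218 to n = 2.478) the reflected ray undergoes a half-wave phase shift.
The two reflections carry the same phase change, so no net offset.
With no net inversion, destructive interference in reflection requires 2 n t = (m + ½) λ.
λ = 2 n t / (m + ½). The third-longest wavelength is m = 2: λ = 2 × 2.218 × 227 / 2.50 = 403 nm.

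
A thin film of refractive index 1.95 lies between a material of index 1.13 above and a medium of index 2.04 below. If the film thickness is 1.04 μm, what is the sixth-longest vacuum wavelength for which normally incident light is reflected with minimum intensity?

Top surface (1.13 → 1.95): reflection off a higher-index medium gives a half-wave phase shift.
Ray reflecting at the bottom interface goes from n = 1.95 toward n = 2.04: a half-wave phase shift.
Net: no relative phase inversion (both shifts match).
For dark reflection here: 2 n t = (m + ½) λ.
λ = 2 n t / (m + ½). The sixth-longest wavelength is m = 5: λ = 2 × 1.95 × 1040 / 5.50 = 737 nm.

737 nm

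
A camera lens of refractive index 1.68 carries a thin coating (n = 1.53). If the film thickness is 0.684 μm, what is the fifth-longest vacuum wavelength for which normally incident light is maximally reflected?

419 nm

Top surface (1.0 → 1.53): reflection off a higher-index medium gives a half-wave phase shift.
Bottom surface (1.53 → 1.68): reflection off a higher-index medium gives a half-wave phase shift.
Net: no relative phase inversion (both shifts match).
For maximum reflection here: 2 n t = m λ.
λ = 2 n t / m. The fifth-longest wavelength is m = 5: λ = 2 × 1.53 × 684 / 5.00 = 419 nm.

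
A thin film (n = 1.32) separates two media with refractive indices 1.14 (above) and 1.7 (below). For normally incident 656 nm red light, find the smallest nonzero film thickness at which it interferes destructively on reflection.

Top surface (1.14 → 1.32): reflection off a higher-index medium gives a half-wave phase shift.
Ray reflecting at the bottom interface goes from n = 1.32 toward n = 1.7: a half-wave phase shift.
Zero or two π shifts → no net half-wave offset.
For dark reflection here: 2 n t = (m + ½) λ.
Minimum at m = 0: t = λ / (4 n) = 656 / (4 × 1.32) = 124 nm.

124 nm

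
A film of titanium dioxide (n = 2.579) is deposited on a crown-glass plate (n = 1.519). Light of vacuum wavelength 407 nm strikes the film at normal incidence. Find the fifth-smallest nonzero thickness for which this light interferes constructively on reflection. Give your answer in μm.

0.355 μm

At the upper boundary (n = 1.0 to n = 2.579) the reflected ray undergoes a half-wave phase shift.
At the lower boundary (n = 2.579 to n = 1.519) the reflected ray undergoes no phase shift.
The two reflections differ by half a wavelength.
For maximum reflection here: 2 n t = (m + ½) λ.
The fifth-smallest nonzero thickness corresponds to m = 4: t = (m + ½) λ / (2 n) = 4.50 × 407 / (2 × 2.579) = 355 nm.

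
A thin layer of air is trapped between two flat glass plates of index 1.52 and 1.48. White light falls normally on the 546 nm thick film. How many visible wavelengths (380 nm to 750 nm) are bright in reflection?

2

At the upper boundary (n = 1.52 to n = 1.0) the reflected ray undergoes no phase shift.
Bottom surface (1.0 → 1.48): reflection off a higher-index medium gives a half-wave phase shift.
The two reflections differ by half a wavelength.
For bright reflection here: 2 n t = (m + ½) λ.
λ = 2 n t / (m + ½) = 1092 / (m + ½) nm.
m=0: 2184 nm (IR); m=1: 728 nm (visible); m=2: 437 nm (visible); m=3: 312 nm (UV).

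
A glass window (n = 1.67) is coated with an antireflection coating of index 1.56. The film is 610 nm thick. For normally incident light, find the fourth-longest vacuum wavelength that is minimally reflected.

544 nm

At the upper boundary (n = 1.0 to n = 1.56) the reflected ray undergoes a half-wave phase shift.
At the lower boundary (n = 1.56 to n = 1.67) the reflected ray undergoes a half-wave phase shift.
The two reflections carry the same phase change, so no net offset.
For minimum reflection here: 2 n t = (m + ½) λ.
λ = 2 n t / (m + ½). The fourth-longest wavelength is m = 3: λ = 2 × 1.56 × 610 / 3.50 = 544 nm.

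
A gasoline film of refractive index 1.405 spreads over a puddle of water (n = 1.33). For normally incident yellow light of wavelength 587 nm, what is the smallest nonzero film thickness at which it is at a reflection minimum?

209 nm

At the upper boundary (n = 1.0 to n = 1.405) the reflected ray undergoes a half-wave phase shift.
Ray reflecting at the bottom interface goes from n = 1.405 toward n = 1.33: no phase shift.
The two reflections differ by half a wavelength.
With one net inversion, destructive interference in reflection requires 2 n t = m λ.
The smallest nonzero thickness corresponds to m = 1: t = m λ / (2 n) = 1.00 × 587 / (2 × 1.405) = 209 nm.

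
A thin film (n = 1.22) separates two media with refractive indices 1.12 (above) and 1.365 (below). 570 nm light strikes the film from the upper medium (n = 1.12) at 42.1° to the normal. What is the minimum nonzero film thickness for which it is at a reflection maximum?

296 nm

Top surface (1.12 → 1.22): reflection off a higher-index medium gives a half-wave phase shift.
At the lower boundary (n = 1.22 to n = 1.365) the reflected ray undergoes a half-wave phase shift.
The two reflections carry the same phase change, so no net offset.
So the condition for constructive reflection is 2 n t cos θ_r = m λ.
Snell's law: 1.12 sin 42.1° = 1.22 sin θ_r → sin θ_r = 0.615, cos θ_r = 0.788.
Minimum nonzero at m = 1: t = λ / (2 n cos θ_r) = 570 / (2 × 1.22 × 0.788) = 296 nm.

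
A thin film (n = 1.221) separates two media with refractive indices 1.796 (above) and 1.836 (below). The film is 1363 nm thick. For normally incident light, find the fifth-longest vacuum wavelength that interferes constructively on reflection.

At the upper boundary (n = 1.796 to n = 1.221) the reflected ray undergoes no phase shift.
Bottom surface (1.221 → 1.836): reflection off a higher-index medium gives a half-wave phase shift.
Exactly one π shift → a net half-wave offset.
For strong reflection here: 2 n t = (m + ½) λ.
λ = 2 n t / (m + ½). The fifth-longest wavelength is m = 4: λ = 2 × 1.221 × 1363 / 4.50 = 740 nm.

740 nm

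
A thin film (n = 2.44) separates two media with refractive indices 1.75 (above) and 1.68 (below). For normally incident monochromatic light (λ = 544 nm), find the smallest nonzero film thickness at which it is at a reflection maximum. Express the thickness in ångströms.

557 Å

Ray reflecting at the top interface goes from n = 1.75 toward n = 2.44: a half-wave phase shift.
At the lower boundary (n = 2.44 to n = 1.68) the reflected ray undergoes no phase shift.
Net: one phase inversion between the two reflected rays.
With one net inversion, constructive interference in reflection requires 2 n t = (m + ½) λ.
Minimum at m = 0: t = λ / (4 n) = 544 / (4 × 2.44) = 55.7 nm.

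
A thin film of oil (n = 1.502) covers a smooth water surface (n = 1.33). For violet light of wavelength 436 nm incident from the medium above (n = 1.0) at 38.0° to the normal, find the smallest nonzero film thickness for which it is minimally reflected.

Ray reflecting at the top interface goes from n = 1.0 toward n = 1.502: a half-wave phase shift.
Ray reflecting at the bottom interface goes from n = 1.502 toward n = 1.33: no phase shift.
Exactly one π shift → a net half-wave offset.
With one net inversion, destructive interference in reflection requires 2 n t cos θ_r = m λ.
Snell's law: 1.0 sin 38.0° = 1.502 sin θ_r → sin θ_r = 0.410, cos θ_r = 0.912.
Minimum nonzero at m = 1: t = λ / (2 n cos θ_r) = 436 / (2 × 1.502 × 0.912) = 159 nm.

159 nm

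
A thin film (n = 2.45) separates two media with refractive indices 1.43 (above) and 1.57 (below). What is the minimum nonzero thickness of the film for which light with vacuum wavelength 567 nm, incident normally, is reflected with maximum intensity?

Top surface (1.43 → 2.45): reflection off a higher-index medium gives a half-wave phase shift.
At the lower boundary (n = 2.45 to n = 1.57) the reflected ray undergoes no phase shift.
The two reflections differ by half a wavelength.
With one net inversion, constructive interference in reflection requires 2 n t = (m + ½) λ.
Minimum at m = 0: t = λ / (4 n) = 567 / (4 × 2.45) = 57.9 nm.

57.9 nm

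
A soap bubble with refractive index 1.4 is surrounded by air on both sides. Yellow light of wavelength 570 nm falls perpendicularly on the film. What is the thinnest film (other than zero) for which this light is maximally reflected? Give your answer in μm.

0.102 μm

At the upper boundary (n = 1.0 to n = 1.4) the reflected ray undergoes a half-wave phase shift.
Bottom surface (1.4 → 1.0): reflection off a lower-index medium gives no phase shift.
Exactly one π shift → a net half-wave offset.
So the condition for constructive reflection is 2 n t = (m + ½) λ.
Minimum at m = 0: t = λ / (4 n) = 570 / (4 × 1.4) = 102 nm.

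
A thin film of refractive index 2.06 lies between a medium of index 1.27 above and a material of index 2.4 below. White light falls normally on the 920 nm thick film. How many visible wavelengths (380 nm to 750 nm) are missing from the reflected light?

5

Top surface (1.27 → 2.06): reflection off a higher-index medium gives a half-wave phase shift.
Ray reflecting at the bottom interface goes from n = 2.06 toward n = 2.4: a half-wave phase shift.
Net: no relative phase inversion (both shifts match).
With no net inversion, destructive interference in reflection requires 2 n t = (m + ½) λ.
λ = 2 n t / (m + ½) = 3790 / (m + ½) nm.
m=4: 842 nm (IR); m=5: 689 nm (visible); m=6: 583 nm (visible); m=7: 505 nm (visible); m=8: 446 nm (visible); m=9: 399 nm (visible); m=10: 361 nm (UV).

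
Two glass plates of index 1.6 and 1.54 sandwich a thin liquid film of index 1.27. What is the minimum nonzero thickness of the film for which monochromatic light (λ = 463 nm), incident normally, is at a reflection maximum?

91.1 nm

At the upper boundary (n = 1.6 to n = 1.27) the reflected ray undergoes no phase shift.
Ray reflecting at the bottom interface goes from n = 1.27 toward n = 1.54: a half-wave phase shift.
The two reflections differ by half a wavelength.
With one net inversion, constructive interference in reflection requires 2 n t = (m + ½) λ.
Minimum at m = 0: t = λ / (4 n) = 463 / (4 × 1.27) = 91.1 nm.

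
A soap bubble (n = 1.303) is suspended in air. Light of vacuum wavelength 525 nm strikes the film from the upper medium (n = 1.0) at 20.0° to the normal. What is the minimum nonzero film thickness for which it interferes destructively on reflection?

At the upper boundary (n = 1.0 to n = 1.303) the reflected ray undergoes a half-wave phase shift.
At the lower boundary (n = 1.303 to n = 1.0) the reflected ray undergoes no phase shift.
The two reflections differ by half a wavelength.
So the condition for destructive reflection is 2 n t cos θ_r = m λ.
Snell's law: 1.0 sin 20.0° = 1.303 sin θ_r → sin θ_r = 0.262, cos θ_r = 0.965.
Minimum nonzero at m = 1: t = λ / (2 n cos θ_r) = 525 / (2 × 1.303 × 0.965) = 209 nm.

209 nm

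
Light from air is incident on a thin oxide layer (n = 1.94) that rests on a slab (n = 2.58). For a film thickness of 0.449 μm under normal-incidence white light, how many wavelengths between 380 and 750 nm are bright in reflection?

Top surface (1.0 → 1.94): reflection off a higher-index medium gives a half-wave phase shift.
At the lower boundary (n = 1.94 to n = 2.58) the reflected ray undergoes a half-wave phase shift.
Net: no relative phase inversion (both shifts match).
For strong reflection here: 2 n t = m λ.
λ = 2 n t / m = 1742 / m nm.
m=2: 871 nm (IR); m=3: 581 nm (visible); m=4: 436 nm (visible); m=5: 348 nm (UV).

2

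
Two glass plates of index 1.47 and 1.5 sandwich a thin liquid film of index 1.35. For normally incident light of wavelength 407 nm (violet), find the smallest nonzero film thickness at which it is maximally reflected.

75.4 nm

Top surface (1.47 → 1.35): reflection off a lower-index medium gives no phase shift.
Ray reflecting at the bottom interface goes from n = 1.35 toward n = 1.5: a half-wave phase shift.
Net: one phase inversion between the two reflected rays.
So the condition for constructive reflection is 2 n t = (m + ½) λ.
Minimum at m = 0: t = λ / (4 n) = 407 / (4 × 1.35) = 75.4 nm.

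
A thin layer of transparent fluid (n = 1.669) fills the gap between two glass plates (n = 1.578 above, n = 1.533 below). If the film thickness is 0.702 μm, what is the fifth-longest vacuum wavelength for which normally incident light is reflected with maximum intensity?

521 nm

At the upper boundary (n = 1.578 to n = 1.669) the reflected ray undergoes a half-wave phase shift.
Ray reflecting at the bottom interface goes from n = 1.669 toward n = 1.533: no phase shift.
Net: one phase inversion between the two reflected rays.
So the condition for constructive reflection is 2 n t = (m + ½) λ.
λ = 2 n t / (m + ½). The fifth-longest wavelength is m = 4: λ = 2 × 1.669 × 702 / 4.50 = 521 nm.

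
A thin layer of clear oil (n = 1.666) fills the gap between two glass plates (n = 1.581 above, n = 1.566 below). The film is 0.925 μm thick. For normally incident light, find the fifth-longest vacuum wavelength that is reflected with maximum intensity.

685 nm

Ray reflecting at the top interface goes from n = 1.581 toward n = 1.666: a half-wave phase shift.
Ray reflecting at the bottom interface goes from n = 1.666 toward n = 1.566: no phase shift.
The two reflections differ by half a wavelength.
For strong reflection here: 2 n t = (m + ½) λ.
λ = 2 n t / (m + ½). The fifth-longest wavelength is m = 4: λ = 2 × 1.666 × 925 / 4.50 = 685 nm.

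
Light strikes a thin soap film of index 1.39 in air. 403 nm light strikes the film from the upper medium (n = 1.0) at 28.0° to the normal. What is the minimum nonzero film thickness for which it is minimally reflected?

Ray reflecting at the top interface goes from n = 1.0 toward n = 1.39: a half-wave phase shift.
At the lower boundary (n = 1.39 to n = 1.0) the reflected ray undergoes no phase shift.
The two reflections differ by half a wavelength.
With one net inversion, destructive interference in reflection requires 2 n t cos θ_r = m λ.
Snell's law: 1.0 sin 28.0° = 1.39 sin θ_r → sin θ_r = 0.338, cos θ_r = 0.941.
Minimum nonzero at m = 1: t = λ / (2 n cos θ_r) = 403 / (2 × 1.39 × 0.941) = 154 nm.

154 nm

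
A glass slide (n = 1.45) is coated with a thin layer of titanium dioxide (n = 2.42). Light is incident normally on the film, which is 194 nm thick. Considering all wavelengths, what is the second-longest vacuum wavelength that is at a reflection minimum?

At the upper boundary (n = 1.0 to n = 2.42) the reflected ray undergoes a half-wave phase shift.
At the lower boundary (n = 2.42 to n = 1.45) the reflected ray undergoes no phase shift.
Exactly one π shift → a net half-wave offset.
So the condition for destructive reflection is 2 n t = m λ.
λ = 2 n t / m. The second-longest wavelength is m = 2: λ = 2 × 2.42 × 194 / 2.00 = 469 nm.

469 nm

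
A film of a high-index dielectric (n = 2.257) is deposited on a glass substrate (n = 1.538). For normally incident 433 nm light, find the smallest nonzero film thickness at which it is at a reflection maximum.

48.0 nm

Top surface (1.0 → 2.257): reflection off a higher-index medium gives a half-wave phase shift.
Ray reflecting at the bottom interface goes from n = 2.257 toward n = 1.538: no phase shift.
The two reflections differ by half a wavelength.
For bright reflection here: 2 n t = (m + ½) λ.
Minimum at m = 0: t = λ / (4 n) = 433 / (4 × 2.257) = 48.0 nm.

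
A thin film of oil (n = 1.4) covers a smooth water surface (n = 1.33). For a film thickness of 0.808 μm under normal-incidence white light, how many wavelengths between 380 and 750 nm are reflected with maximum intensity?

Ray reflecting at the top interface goes from n = 1.0 toward n = 1.4: a half-wave phase shift.
Bottom surface (1.4 → 1.33): reflection off a lower-index medium gives no phase shift.
The two reflections differ by half a wavelength.
For bright reflection here: 2 n t = (m + ½) λ.
λ = 2 n t / (m + ½) = 2262 / (m + ½) nm.
m=2: 905 nm (IR); m=3: 646 nm (visible); m=4: 503 nm (visible); m=5: 411 nm (visible); m=6: 348 nm (UV).

3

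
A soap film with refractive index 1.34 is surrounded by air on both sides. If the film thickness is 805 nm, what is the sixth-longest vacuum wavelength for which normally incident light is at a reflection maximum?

At the upper boundary (n = 1.0 to n = 1.34) the reflected ray undergoes a half-wave phase shift.
At the lower boundary (n = 1.34 to n = 1.0) the reflected ray undergoes no phase shift.
The two reflections differ by half a wavelength.
With one net inversion, constructive interference in reflection requires 2 n t = (m + ½) λ.
λ = 2 n t / (m + ½). The sixth-longest wavelength is m = 5: λ = 2 × 1.34 × 805 / 5.50 = 392 nm.

392 nm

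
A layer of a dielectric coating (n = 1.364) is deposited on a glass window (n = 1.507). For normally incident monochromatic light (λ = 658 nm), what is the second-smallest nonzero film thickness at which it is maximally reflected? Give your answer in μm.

0.482 μm

Ray reflecting at the top interface goes from n = 1.0 toward n = 1.364: a half-wave phase shift.
At the lower boundary (n = 1.364 to n = 1.507) the reflected ray undergoes a half-wave phase shift.
The two reflections carry the same phase change, so no net offset.
So the condition for constructive reflection is 2 n t = m λ.
The second-smallest nonzero thickness corresponds to m = 2: t = m λ / (2 n) = 2.00 × 658 / (2 × 1.364) = 482 nm.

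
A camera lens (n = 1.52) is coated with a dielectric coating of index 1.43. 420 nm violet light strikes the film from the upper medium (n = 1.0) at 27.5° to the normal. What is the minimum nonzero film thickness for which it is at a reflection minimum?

77.6 nm

Ray reflecting at the top interface goes from n = 1.0 toward n = 1.43: a half-wave phase shift.
At the lower boundary (n = 1.43 to n = 1.52) the reflected ray undergoes a half-wave phase shift.
Net: no relative phase inversion (both shifts match).
With no net inversion, destructive interference in reflection requires 2 n t cos θ_r = (m + ½) λ.
Snell's law: 1.0 sin 27.5° = 1.43 sin θ_r → sin θ_r = 0.323, cos θ_r = 0.946.
Minimum at m = 0: t = λ / (4 n cos θ_r) = 420 / (4 × 1.43 × 0.946) = 77.6 nm.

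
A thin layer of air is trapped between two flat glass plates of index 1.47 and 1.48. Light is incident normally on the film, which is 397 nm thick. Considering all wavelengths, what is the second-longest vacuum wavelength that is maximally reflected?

Top surface (1.47 → 1.0): reflection off a lower-index medium gives no phase shift.
Bottom surface (1.0 → 1.48): reflection off a higher-index medium gives a half-wave phase shift.
Exactly one π shift → a net half-wave offset.
So the condition for constructive reflection is 2 n t = (m + ½) λ.
λ = 2 n t / (m + ½). The second-longest wavelength is m = 1: λ = 2 × 1.0 × 397 / 1.50 = 529 nm.

529 nm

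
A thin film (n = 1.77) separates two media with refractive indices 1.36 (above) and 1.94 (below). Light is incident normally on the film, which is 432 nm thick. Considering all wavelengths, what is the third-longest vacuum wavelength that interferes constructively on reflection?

510 nm

Ray reflecting at the top interface goes from n = 1.36 toward n = 1.77: a half-wave phase shift.
Bottom surface (1.77 → 1.94): reflection off a higher-index medium gives a half-wave phase shift.
Zero or two π shifts → no net half-wave offset.
For maximum reflection here: 2 n t = m λ.
λ = 2 n t / m. The third-longest wavelength is m = 3: λ = 2 × 1.77 × 432 / 3.00 = 510 nm.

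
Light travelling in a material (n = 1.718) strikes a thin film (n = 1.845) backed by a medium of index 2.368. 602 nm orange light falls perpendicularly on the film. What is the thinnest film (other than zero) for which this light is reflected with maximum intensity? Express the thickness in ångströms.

Ray reflecting at the top interface goes from n = 1.718 toward n = 1.845: a half-wave phase shift.
Bottom surface (1.845 → 2.368): reflection off a higher-index medium gives a half-wave phase shift.
The two reflections carry the same phase change, so no net offset.
With no net inversion, constructive interference in reflection requires 2 n t = m λ.
Minimum nonzero at m = 1: t = λ / (2 n) = 602 / (2 × 1.845) = 163 nm.

1631 Å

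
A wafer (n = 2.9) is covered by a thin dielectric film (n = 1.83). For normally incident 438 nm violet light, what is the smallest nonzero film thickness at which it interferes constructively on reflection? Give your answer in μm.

0.120 μm

Top surface (1.0 → 1.83): reflection off a higher-index medium gives a half-wave phase shift.
At the lower boundary (n = 1.83 to n = 2.9) the reflected ray undergoes a half-wave phase shift.
Net: no relative phase inversion (both shifts match).
For maximum reflection here: 2 n t = m λ.
The smallest nonzero thickness corresponds to m = 1: t = m λ / (2 n) = 1.00 × 438 / (2 × 1.83) = 120 nm.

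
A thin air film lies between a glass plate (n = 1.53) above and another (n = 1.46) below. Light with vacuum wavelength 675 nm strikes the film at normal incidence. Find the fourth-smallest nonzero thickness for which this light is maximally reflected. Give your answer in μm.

1.18 μm

Top surface (1.53 → 1.0): reflection off a lower-index medium gives no phase shift.
At the lower boundary (n = 1.0 to n = 1.46) the reflected ray undergoes a half-wave phase shift.
The two reflections differ by half a wavelength.
So the condition for constructive reflection is 2 n t = (m + ½) λ.
The fourth-smallest nonzero thickness corresponds to m = 3: t = (m + ½) λ / (2 n) = 3.50 × 675 / (2 × 1.0) = 1181 nm.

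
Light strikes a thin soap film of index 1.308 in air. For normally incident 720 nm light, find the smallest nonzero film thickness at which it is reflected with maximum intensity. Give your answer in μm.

Top surface (1.0 → 1.308): reflection off a higher-index medium gives a half-wave phase shift.
Ray reflecting at the bottom interface goes from n = 1.308 toward n = 1.0: no phase shift.
Exactly one π shift → a net half-wave offset.
So the condition for constructive reflection is 2 n t = (m + ½) λ.
Minimum at m = 0: t = λ / (4 n) = 720 / (4 × 1.308) = 138 nm.

0.138 μm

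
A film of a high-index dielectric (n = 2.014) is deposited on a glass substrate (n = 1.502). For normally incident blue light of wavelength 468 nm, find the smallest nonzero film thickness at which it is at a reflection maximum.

Ray reflecting at the top interface goes from n = 1.0 toward n = 2.014: a half-wave phase shift.
Ray reflecting at the bottom interface goes from n = 2.014 toward n = 1.502: no phase shift.
The two reflections differ by half a wavelength.
For strong reflection here: 2 n t = (m + ½) λ.
Minimum at m = 0: t = λ / (4 n) = 468 / (4 × 2.014) = 58.1 nm.

58.1 nm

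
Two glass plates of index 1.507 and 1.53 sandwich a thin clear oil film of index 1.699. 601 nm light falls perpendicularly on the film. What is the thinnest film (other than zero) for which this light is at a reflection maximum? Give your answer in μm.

Top surface (1.507 → 1.699): reflection off a higher-index medium gives a half-wave phase shift.
At the lower boundary (n = 1.699 to n = 1.53) the reflected ray undergoes no phase shift.
Net: one phase inversion between the two reflected rays.
For bright reflection here: 2 n t = (m + ½) λ.
Minimum at m = 0: t = λ / (4 n) = 601 / (4 × 1.699) = 88.4 nm.

0.0884 μm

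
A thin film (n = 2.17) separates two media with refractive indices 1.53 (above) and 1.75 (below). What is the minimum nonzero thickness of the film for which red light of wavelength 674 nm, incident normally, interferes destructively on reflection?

155 nm

Ray reflecting at the top interface goes from n = 1.53 toward n = 2.17: a half-wave phase shift.
Bottom surface (2.17 → 1.75): reflection off a lower-index medium gives no phase shift.
Exactly one π shift → a net half-wave offset.
For dark reflection here: 2 n t = m λ.
Minimum nonzero at m = 1: t = λ / (2 n) = 674 / (2 × 2.17) = 155 nm.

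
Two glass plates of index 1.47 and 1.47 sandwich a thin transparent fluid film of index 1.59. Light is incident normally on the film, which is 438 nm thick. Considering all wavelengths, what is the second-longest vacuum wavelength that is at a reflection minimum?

Top surface (1.47 → 1.59): reflection off a higher-index medium gives a half-wave phase shift.
Ray reflecting at the bottom interface goes from n = 1.59 toward n = 1.47: no phase shift.
Exactly one π shift → a net half-wave offset.
So the condition for destructive reflection is 2 n t = m λ.
λ = 2 n t / m. The second-longest wavelength is m = 2: λ = 2 × 1.59 × 438 / 2.00 = 696 nm.

696 nm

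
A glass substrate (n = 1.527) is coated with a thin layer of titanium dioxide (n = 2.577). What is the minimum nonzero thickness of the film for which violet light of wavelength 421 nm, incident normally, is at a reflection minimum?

At the upper boundary (n = 1.0 to n = 2.577) the reflected ray undergoes a half-wave phase shift.
Bottom surface (2.577 → 1.527): reflection off a lower-index medium gives no phase shift.
Exactly one π shift → a net half-wave offset.
With one net inversion, destructive interference in reflection requires 2 n t = m λ.
Minimum nonzero at m = 1: t = λ / (2 n) = 421 / (2 × 2.577) = 81.7 nm.

81.7 nm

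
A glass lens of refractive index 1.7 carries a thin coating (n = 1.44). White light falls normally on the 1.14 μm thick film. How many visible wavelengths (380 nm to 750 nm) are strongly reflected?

4

At the upper boundary (n = 1.0 to n = 1.44) the reflected ray undergoes a half-wave phase shift.
Ray reflecting at the bottom interface goes from n = 1.44 toward n = 1.7: a half-wave phase shift.
The two reflections carry the same phase change, so no net offset.
For maximum reflection here: 2 n t = m λ.
λ = 2 n t / m = 3283 / m nm.
m=4: 821 nm (IR); m=5: 657 nm (visible); m=6: 547 nm (visible); m=7: 469 nm (visible); m=8: 410 nm (visible); m=9: 365 nm (UV).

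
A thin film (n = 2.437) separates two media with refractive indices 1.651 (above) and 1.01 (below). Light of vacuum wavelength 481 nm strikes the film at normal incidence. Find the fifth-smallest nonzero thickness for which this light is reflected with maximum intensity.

At the upper boundary (n = 1.651 to n = 2.437) the reflected ray undergoes a half-wave phase shift.
At the lower boundary (n = 2.437 to n = 1.01) the reflected ray undergoes no phase shift.
Exactly one π shift → a net half-wave offset.
So the condition for constructive reflection is 2 n t = (m + ½) λ.
The fifth-smallest nonzero thickness corresponds to m = 4: t = (m + ½) λ / (2 n) = 4.50 × 481 / (2 × 2.437) = 444 nm.

444 nm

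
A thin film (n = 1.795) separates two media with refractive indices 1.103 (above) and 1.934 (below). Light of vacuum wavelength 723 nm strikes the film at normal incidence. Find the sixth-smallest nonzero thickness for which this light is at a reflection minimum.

1108 nm

At the upper boundary (n = 1.103 to n = 1.795) the reflected ray undergoes a half-wave phase shift.
At the lower boundary (n = 1.795 to n = 1.934) the reflected ray undergoes a half-wave phase shift.
Zero or two π shifts → no net half-wave offset.
For dark reflection here: 2 n t = (m + ½) λ.
The sixth-smallest nonzero thickness corresponds to m = 5: t = (m + ½) λ / (2 n) = 5.50 × 723 / (2 × 1.795) = 1108 nm.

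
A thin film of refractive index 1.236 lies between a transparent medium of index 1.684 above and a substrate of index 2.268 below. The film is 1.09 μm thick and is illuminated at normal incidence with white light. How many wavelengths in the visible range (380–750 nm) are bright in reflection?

3

At the upper boundary (n = 1.684 to n = 1.236) the reflected ray undergoes no phase shift.
At the lower boundary (n = 1.236 to n = 2.268) the reflected ray undergoes a half-wave phase shift.
Exactly one π shift → a net half-wave offset.
So the condition for constructive reflection is 2 n t = (m + ½) λ.
λ = 2 n t / (m + ½) = 2694 / (m + ½) nm.
m=3: 770 nm (IR); m=4: 599 nm (visible); m=5: 490 nm (visible); m=6: 415 nm (visible); m=7: 359 nm (UV).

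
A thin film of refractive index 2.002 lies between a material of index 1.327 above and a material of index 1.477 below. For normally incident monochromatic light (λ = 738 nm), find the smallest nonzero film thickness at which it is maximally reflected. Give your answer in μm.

0.0922 μm

Top surface (1.327 → 2.002): reflection off a higher-index medium gives a half-wave phase shift.
At the lower boundary (n = 2.002 to n = 1.477) the reflected ray undergoes no phase shift.
The two reflections differ by half a wavelength.
So the condition for constructive reflection is 2 n t = (m + ½) λ.
Minimum at m = 0: t = λ / (4 n) = 738 / (4 × 2.002) = 92.2 nm.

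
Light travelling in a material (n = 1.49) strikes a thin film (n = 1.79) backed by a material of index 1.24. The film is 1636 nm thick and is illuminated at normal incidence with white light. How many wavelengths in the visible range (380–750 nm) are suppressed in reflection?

8

At the upper boundary (n = 1.49 to n = 1.79) the reflected ray undergoes a half-wave phase shift.
Bottom surface (1.79 → 1.24): reflection off a lower-index medium gives no phase shift.
The two reflections differ by half a wavelength.
For dark reflection here: 2 n t = m λ.
λ = 2 n t / m = 5857 / m nm.
m=7: 837 nm (IR); m=8: 732 nm (visible); m=9: 651 nm (visible); m=10: 586 nm (visible); m=11: 532 nm (visible); m=12: 488 nm (visible); m=13: 451 nm (visible); m=14: 418 nm (visible); m=15: 390 nm (visible); m=16: 366 nm (UV).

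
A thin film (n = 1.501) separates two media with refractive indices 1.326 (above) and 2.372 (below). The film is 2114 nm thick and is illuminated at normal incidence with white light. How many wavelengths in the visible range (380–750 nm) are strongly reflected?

8

Ray reflecting at the top interface goes from n = 1.326 toward n = 1.501: a half-wave phase shift.
Bottom surface (1.501 → 2.372): reflection off a higher-index medium gives a half-wave phase shift.
Zero or two π shifts → no net half-wave offset.
With no net inversion, constructive interference in reflection requires 2 n t = m λ.
λ = 2 n t / m = 6346 / m nm.
m=8: 793 nm (IR); m=9: 705 nm (visible); m=10: 635 nm (visible); m=11: 577 nm (visible); m=12: 529 nm (visible); m=13: 488 nm (visible); m=14: 453 nm (visible); m=15: 423 nm (visible); m=16: 397 nm (visible); m=17: 373 nm (UV).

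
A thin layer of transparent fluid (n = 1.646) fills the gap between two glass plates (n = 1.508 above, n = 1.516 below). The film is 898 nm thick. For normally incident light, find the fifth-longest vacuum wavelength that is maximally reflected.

Ray reflecting at the top interface goes from n = 1.508 toward n = 1.646: a half-wave phase shift.
Bottom surface (1.646 → 1.516): reflection off a lower-index medium gives no phase shift.
The two reflections differ by half a wavelength.
With one net inversion, constructive interference in reflection requires 2 n t = (m + ½) λ.
λ = 2 n t / (m + ½). The fifth-longest wavelength is m = 4: λ = 2 × 1.646 × 898 / 4.50 = 657 nm.

657 nm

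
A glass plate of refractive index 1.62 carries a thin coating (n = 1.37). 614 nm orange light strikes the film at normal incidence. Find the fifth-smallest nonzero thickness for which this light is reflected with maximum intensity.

1120 nm

Top surface (1.0 → 1.37): reflection off a higher-index medium gives a half-wave phase shift.
Ray reflecting at the bottom interface goes from n = 1.37 toward n = 1.62: a half-wave phase shift.
Net: no relative phase inversion (both shifts match).
So the condition for constructive reflection is 2 n t = m λ.
The fifth-smallest nonzero thickness corresponds to m = 5: t = m λ / (2 n) = 5.00 × 614 / (2 × 1.37) = 1120 nm.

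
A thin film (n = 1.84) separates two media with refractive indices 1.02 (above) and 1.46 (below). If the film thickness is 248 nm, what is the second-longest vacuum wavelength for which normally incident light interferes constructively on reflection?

Ray reflecting at the top interface goes from n = 1.02 toward n = 1.84: a half-wave phase shift.
At the lower boundary (n = 1.84 to n = 1.46) the reflected ray undergoes no phase shift.
Net: one phase inversion between the two reflected rays.
So the condition for constructive reflection is 2 n t = (m + ½) λ.
λ = 2 n t / (m + ½). The second-longest wavelength is m = 1: λ = 2 × 1.84 × 248 / 1.50 = 608 nm.

608 nm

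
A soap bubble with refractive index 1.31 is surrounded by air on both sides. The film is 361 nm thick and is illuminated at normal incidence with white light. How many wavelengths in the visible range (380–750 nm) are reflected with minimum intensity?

1

Ray reflecting at the top interface goes from n = 1.0 toward n = 1.31: a half-wave phase shift.
At the lower boundary (n = 1.31 to n = 1.0) the reflected ray undergoes no phase shift.
The two reflections differ by half a wavelength.
With one net inversion, destructive interference in reflection requires 2 n t = m λ.
λ = 2 n t / m = 946 / m nm.
m=1: 946 nm (IR); m=2: 473 nm (visible); m=3: 315 nm (UV).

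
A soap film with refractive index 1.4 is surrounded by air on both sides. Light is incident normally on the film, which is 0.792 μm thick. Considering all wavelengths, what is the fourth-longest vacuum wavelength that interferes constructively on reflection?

Ray reflecting at the top interface goes from n = 1.0 toward n = 1.4: a half-wave phase shift.
Bottom surface (1.4 → 1.0): reflection off a lower-index medium gives no phase shift.
The two reflections differ by half a wavelength.
With one net inversion, constructive interference in reflection requires 2 n t = (m + ½) λ.
λ = 2 n t / (m + ½). The fourth-longest wavelength is m = 3: λ = 2 × 1.4 × 792 / 3.50 = 634 nm.

634 nm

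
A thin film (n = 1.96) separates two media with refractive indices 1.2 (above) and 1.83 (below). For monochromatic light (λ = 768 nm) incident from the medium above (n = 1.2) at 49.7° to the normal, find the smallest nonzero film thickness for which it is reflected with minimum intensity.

At the upper boundary (n = 1.2 to n = 1.96) the reflected ray undergoes a half-wave phase shift.
Ray reflecting at the bottom interface goes from n = 1.96 toward n = 1.83: no phase shift.
Net: one phase inversion between the two reflected rays.
With one net inversion, destructive interference in reflection requires 2 n t cos θ_r = m λ.
Snell's law: 1.2 sin 49.7° = 1.96 sin θ_r → sin θ_r = 0.467, cos θ_r = 0.884.
Minimum nonzero at m = 1: t = λ / (2 n cos θ_r) = 768 / (2 × 1.96 × 0.884) = 222 nm.

222 nm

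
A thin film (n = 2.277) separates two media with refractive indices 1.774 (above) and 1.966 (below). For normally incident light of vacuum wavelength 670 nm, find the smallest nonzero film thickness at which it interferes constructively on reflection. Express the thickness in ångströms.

736 Å

Top surface (1.774 → 2.277): reflection off a higher-index medium gives a half-wave phase shift.
At the lower boundary (n = 2.277 to n = 1.966) the reflected ray undergoes no phase shift.
The two reflections differ by half a wavelength.
So the condition for constructive reflection is 2 n t = (m + ½) λ.
Minimum at m = 0: t = λ / (4 n) = 670 / (4 × 2.277) = 73.6 nm.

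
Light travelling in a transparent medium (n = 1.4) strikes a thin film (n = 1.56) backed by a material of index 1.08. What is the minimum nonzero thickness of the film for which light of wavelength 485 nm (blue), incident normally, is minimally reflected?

155 nm

Top surface (1.4 → 1.56): reflection off a higher-index medium gives a half-wave phase shift.
Ray reflecting at the bottom interface goes from n = 1.56 toward n = 1.08: no phase shift.
Exactly one π shift → a net half-wave offset.
So the condition for destructive reflection is 2 n t = m λ.
Minimum nonzero at m = 1: t = λ / (2 n) = 485 / (2 × 1.56) = 155 nm.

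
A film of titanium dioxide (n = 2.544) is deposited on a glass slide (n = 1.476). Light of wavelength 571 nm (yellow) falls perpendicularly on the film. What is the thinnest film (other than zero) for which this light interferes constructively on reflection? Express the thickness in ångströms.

At the upper boundary (n = 1.0 to n = 2.544) the reflected ray undergoes a half-wave phase shift.
Ray reflecting at the bottom interface goes from n = 2.544 toward n = 1.476: no phase shift.
Exactly one π shift → a net half-wave offset.
So the condition for constructive reflection is 2 n t = (m + ½) λ.
Minimum at m = 0: t = λ / (4 n) = 571 / (4 × 2.544) = 56.1 nm.

561 Å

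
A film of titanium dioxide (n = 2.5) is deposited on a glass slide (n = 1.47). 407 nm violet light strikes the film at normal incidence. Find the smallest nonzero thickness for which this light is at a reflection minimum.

Ray reflecting at the top interface goes from n = 1.0 toward n = 2.5: a half-wave phase shift.
Ray reflecting at the bottom interface goes from n = 2.5 toward n = 1.47: no phase shift.
Net: one phase inversion between the two reflected rays.
With one net inversion, destructive interference in reflection requires 2 n t = m λ.
The smallest nonzero thickness corresponds to m = 1: t = m λ / (2 n) = 1.00 × 407 / (2 × 2.5) = 81.4 nm.

81.4 nm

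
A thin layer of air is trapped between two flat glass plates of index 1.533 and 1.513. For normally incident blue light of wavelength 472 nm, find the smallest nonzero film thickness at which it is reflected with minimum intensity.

Top surface (1.533 → 1.0): reflection off a lower-index medium gives no phase shift.
Bottom surface (1.0 → 1.513): reflection off a higher-index medium gives a half-wave phase shift.
Net: one phase inversion between the two reflected rays.
So the condition for destructive reflection is 2 n t = m λ.
Minimum nonzero at m = 1: t = λ / (2 n) = 472 / (2 × 1.0) = 236 nm.

236 nm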